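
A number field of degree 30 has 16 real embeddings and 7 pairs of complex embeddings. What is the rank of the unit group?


By Dirichlet's unit theorem:
rank = r1 + r2 - 1
= 16 + 7 - 1
= 22

22


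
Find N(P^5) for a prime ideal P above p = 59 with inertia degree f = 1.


N(P^a) = p^(a*f)
= 59^(5*1)
= 59^5
= 714924299

714924299


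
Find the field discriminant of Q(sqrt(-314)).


For K = Q(sqrt(d)) with d squarefree: disc(K) = d if d = 1 mod 4, and disc(K) = 4d if d = 2 or 3 mod 4.
Here d = -314, and d mod 4 = 2.
d = 2 mod 4, not 1 (O_K = Z[sqrt(d)]), so disc(K) = 4d = 4 * (-314) = -1256

-1256


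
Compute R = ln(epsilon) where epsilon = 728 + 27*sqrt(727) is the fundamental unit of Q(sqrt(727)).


epsilon = 728 + 27*sqrt(727)
= 1455.9993
R = ln(1455.9993)
= 7.2834

7.2834


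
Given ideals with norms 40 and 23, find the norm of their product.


N(IJ) = N(I) * N(J)
= 40 * 23
= 920

920


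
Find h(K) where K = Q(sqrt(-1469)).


K = Q(sqrt(-1469)). d mod 4 = 3, so D = disc(K) = 4d = -5876
h(K) equals the number of primitive reduced positive-definite forms (a, b, c) = a*x^2 + b*x*y + c*y^2 with b^2 - 4ac = D,
where reduced means |b| <= a <= c, with b >= 0 whenever |b| = a or a = c, and primitive means gcd(a, b, c) = 1.
Reduced forces 3a^2 <= |D| = 5876, so 1 <= a <= 44; b must have the parity of D, and c = (b^2 - D)/(4a) must be an integer >= a.
Enumerate a = 1..44, b in [-a, a]:
  a=1: (1, 0, 1469)  [1]
  a=2: (2, 2, 735)  [1]
  a=3: (3, -2, 490), (3, 2, 490)  [2]
  a=4: none
  a=5: (5, -2, 294), (5, 2, 294)  [2]
  a=6: (6, -2, 245), (6, 2, 245)  [2]
  a=7: (7, -2, 210), (7, 2, 210)  [2]
  a=8: none
  a=9: (9, -8, 165), (9, 8, 165)  [2]
  a=10: (10, -2, 147), (10, 2, 147)  [2]
  a=11: (11, -8, 135), (11, 8, 135)  [2]
  a=12: none
  a=13: (13, 0, 113)  [1]
  a=14: (14, -2, 105), (14, 2, 105)  [2]
  a=15: (15, -8, 99), (15, -2, 98), (15, 2, 98), (15, 8, 99)  [4]
  a=16..17: none
  a=18: (18, -10, 83), (18, 10, 83)  [2]
  a=19..20: none
  a=21: (21, -16, 73), (21, -2, 70), (21, 2, 70), (21, 16, 73)  [4]
  a=22: (22, -14, 69), (22, 14, 69)  [2]
  a=23: (23, -14, 66), (23, 14, 66)  [2]
  a=24: none
  a=25: (25, -18, 62), (25, 18, 62)  [2]
  a=26: (26, 26, 63)  [1]
  a=27: (27, -8, 55), (27, 8, 55)  [2]
  a=28..29: none
  a=30: (30, -22, 53), (30, -2, 49), (30, 2, 49), (30, 22, 53)  [4]
  a=31: (31, -18, 50), (31, 18, 50)  [2]
  a=32: none
  a=33: (33, -14, 46), (33, -8, 45), (33, 8, 45), (33, 14, 46)  [4]
  a=34: none
  a=35: (35, -12, 43), (35, -2, 42), (35, 2, 42), (35, 12, 43)  [4]
  a=36: none
  a=37: (37, -28, 45), (37, 28, 45)  [2]
  a=38: none
  a=39: (39, -26, 42), (39, 26, 42)  [2]
  a=40..44: none
Total reduced forms: 1 + 1 + 2 + 2 + 2 + 2 + 2 + 2 + 2 + 1 + 2 + 4 + 2 + 4 + 2 + 2 + 2 + 1 + 2 + 4 + 2 + 4 + 4 + 2 + 2 = 56
h = 56

56


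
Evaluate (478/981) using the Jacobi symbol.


Compute (478/981) via quadratic reciprocity:
  pull out 2: (2/981) = -1  (since 981 mod 8 = 5)
  reciprocity: (239/981) -> +(981/239)
  reduce: (25/239)
  reciprocity: (25/239) -> +(239/25)
  reduce: (14/25)
  pull out 2: (2/25) = +1  (since 25 mod 8 = 1)
  reciprocity: (7/25) -> +(25/7)
  reduce: (4/7)
  pull out 2: (2/7) = +1  (since 7 mod 8 = 7)
  pull out 2: (2/7) = +1  (since 7 mod 8 = 7)
  (1/7) = 1
Product of signs = -1

-1


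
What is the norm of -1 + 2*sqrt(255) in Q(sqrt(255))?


N(a + b*sqrt(d)) = a^2 - d*b^2
= (-1)^2 - (255)*(2)^2
= 1 - 1020
= -1019

-1019


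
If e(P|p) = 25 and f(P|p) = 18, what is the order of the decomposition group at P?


|D_P| = e * f
= 25 * 18
= 450

450


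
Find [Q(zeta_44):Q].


The degree equals Euler's totient phi(44).
44 = 2^2 * 11
phi(44) = 20

20


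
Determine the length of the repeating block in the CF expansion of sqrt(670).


Run the CF algorithm for sqrt(670).
a_0 = floor(sqrt(670)) = 25; set m_0=0, q_0=1.
Recurrence: m' = q*a - m,  q' = (d - m'^2)/q,  a' = floor((a_0 + m')/q').
  step 1: m=25, q=45, a=1
  step 2: m=20, q=6, a=7
  step 3: m=22, q=31, a=1
  step 4: m=9, q=19, a=1
  step 5: m=10, q=30, a=1
  step 6: m=20, q=9, a=5
  step 7: m=25, q=5, a=10
  step 8: m=25, q=9, a=5
  step 9: m=20, q=30, a=1
  step 10: m=10, q=19, a=1
  step 11: m=9, q=31, a=1
  step 12: m=22, q=6, a=7
  step 13: m=20, q=45, a=1
  step 14: m=25, q=1, a=50
a_14 = 2*a_0 = 50, so the period closes here.
sqrt(670) = [25; 1, 7, 1, 1, 1, 5, 10, 5, 1, 1, 1, 7, 1, 50]
Period length = 14

14


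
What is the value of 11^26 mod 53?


p = 53 is prime and the exponent is (p-1)/2 = 26, so by Euler's criterion 11^26 = (11/53) = +1 or -1 mod 53.
Compute by square-and-multiply:
  26 = 16 + 8 + 2 (binary 11010)
  Repeated squaring mod 53: 11^1 = 11, 11^2 = 15, 11^4 = 13, 11^8 = 10, 11^16 = 47
  11^26 = 11^16 * 11^8 * 11^2 = 47 * 10 * 15 mod 53
    47 * 10 = 470 = 46 mod 53
    46 * 15 = 690 = 1 mod 53
  11^26 = 1 mod 53
Result 1: 11 is a quadratic residue mod 53.
11^26 mod 53 = 1

1


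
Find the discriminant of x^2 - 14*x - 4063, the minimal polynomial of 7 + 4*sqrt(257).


The element 7 + 4*sqrt(257) has minimal polynomial:
x^2 - 14*x - 4063
Discriminant = (-14)^2 - 4*(-4063)
= 196 + 16252
= 16448

16448


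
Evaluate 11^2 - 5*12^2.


x^2 - d*y^2
= 11^2 - 5*12^2
= 121 - 720
= -599

-599


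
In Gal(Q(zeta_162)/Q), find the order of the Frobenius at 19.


The Frobenius at p in Gal(Q(zeta_n)/Q) = (Z/nZ)* is the class of p, so its order is ord_162(19), the smallest k >= 1 with 19^k = 1 mod 162.
n = 162 = 2 * 3^4, phi(162) = 54; the order divides phi(n).
Divisors of 54: 1, 2, 3, 6, 9, 18, 27, 54
Repeated squaring mod 162: 19^1 = 19, 19^2 = 37, 19^4 = 73, 19^8 = 145, 19^16 = 127, 19^32 = 91
Test divisors in increasing order:
  k=1: 19^1 = 19 mod 162
  k=2: 19^2 = 37 mod 162
  k=3: 19^3 = 37 * 19 = 55 mod 162
  k=6: 19^6 = 73 * 37 = 109 mod 162
  k=9: 19^9 = 145 * 19 = 1 mod 162  <- first divisor giving 1
Order = 9

9


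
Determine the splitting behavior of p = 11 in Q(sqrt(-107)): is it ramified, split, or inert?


K = Q(sqrt(-107)). Since d mod 4 = 1, disc(K) = -107.
Check p | disc: -107 mod 11 = 3.
p does not divide disc. Compute Legendre symbol (d/p):
3^((11-1)/2) mod 11 = 1
(d/p) = 1, so p splits: (p) = P*P' with e=1, f=1, g=2.
Therefore p is split.

split


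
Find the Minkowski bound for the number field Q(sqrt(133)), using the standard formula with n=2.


d = 133, d mod 4 = 1, so disc(K) = d = 133; |disc(K)| = 133
Real quadratic field, so n = 2, s = r2 = 0, r1 = 2
M = (n!/n^n) * (4/pi)^s * sqrt(|disc(K)|) = (2!/2^2) * (4/pi)^0 * sqrt(133)
= 0.5 * 1.000000 * 11.532563
= 5.7663

5.7663


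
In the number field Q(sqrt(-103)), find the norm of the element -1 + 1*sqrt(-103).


N(a + b*sqrt(d)) = a^2 - d*b^2
= (-1)^2 - (-103)*(1)^2
= 1 + 103
= 104

104


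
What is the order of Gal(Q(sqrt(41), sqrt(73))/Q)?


The 2 square roots of distinct primes are multiplicatively independent over Q,
so [K:Q] = 2^2 and Gal(K/Q) is isomorphic to (Z/2Z)^2.
|Gal| = 2^2 = 4

4


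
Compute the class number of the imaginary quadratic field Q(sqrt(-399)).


K = Q(sqrt(-399)). d mod 4 = 1, so D = disc(K) = d = -399
h(K) equals the number of primitive reduced positive-definite forms (a, b, c) = a*x^2 + b*x*y + c*y^2 with b^2 - 4ac = D,
where reduced means |b| <= a <= c, with b >= 0 whenever |b| = a or a = c, and primitive means gcd(a, b, c) = 1.
Reduced forces 3a^2 <= |D| = 399, so 1 <= a <= 11; b must have the parity of D, and c = (b^2 - D)/(4a) must be an integer >= a.
Enumerate a = 1..11, b in [-a, a]:
  a=1: (1, 1, 100)  [1]
  a=2: (2, -1, 50), (2, 1, 50)  [2]
  a=3: (3, 3, 34)  [1]
  a=4: (4, -1, 25), (4, 1, 25)  [2]
  a=5: (5, -1, 20), (5, 1, 20)  [2]
  a=6: (6, -3, 17), (6, 3, 17)  [2]
  a=7: (7, 7, 16)  [1]
  a=8: (8, -7, 14), (8, 7, 14)  [2]
  a=9: none
  a=10: (10, -9, 12), (10, 1, 10), (10, 9, 12)  [3]
  a=11: none
Total reduced forms: 1 + 2 + 1 + 2 + 2 + 2 + 1 + 2 + 3 = 16
h = 16

16


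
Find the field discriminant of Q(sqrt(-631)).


For K = Q(sqrt(d)) with d squarefree: disc(K) = d if d = 1 mod 4, and disc(K) = 4d if d = 2 or 3 mod 4.
Here d = -631, and d mod 4 = 1.
d = 1 mod 4 (O_K = Z[(1+sqrt(d))/2]), so disc(K) = d = -631

-631


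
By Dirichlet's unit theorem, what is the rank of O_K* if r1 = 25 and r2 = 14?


By Dirichlet's unit theorem:
rank = r1 + r2 - 1
= 25 + 14 - 1
= 38

38


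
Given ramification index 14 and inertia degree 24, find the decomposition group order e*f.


|D_P| = e * f
= 14 * 24
= 336

336


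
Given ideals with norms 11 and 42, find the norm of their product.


N(IJ) = N(I) * N(J)
= 11 * 42
= 462

462


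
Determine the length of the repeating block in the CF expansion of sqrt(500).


Run the CF algorithm for sqrt(500).
a_0 = floor(sqrt(500)) = 22; set m_0=0, q_0=1.
Recurrence: m' = q*a - m,  q' = (d - m'^2)/q,  a' = floor((a_0 + m')/q').
  step 1: m=22, q=16, a=2
  step 2: m=10, q=25, a=1
  step 3: m=15, q=11, a=3
  step 4: m=18, q=16, a=2
  step 5: m=14, q=19, a=1
  step 6: m=5, q=25, a=1
  step 7: m=20, q=4, a=10
  step 8: m=20, q=25, a=1
  step 9: m=5, q=19, a=1
  step 10: m=14, q=16, a=2
  step 11: m=18, q=11, a=3
  step 12: m=15, q=25, a=1
  step 13: m=10, q=16, a=2
  step 14: m=22, q=1, a=44
a_14 = 2*a_0 = 44, so the period closes here.
sqrt(500) = [22; 2, 1, 3, 2, 1, 1, 10, 1, 1, 2, 3, 1, 2, 44]
Period length = 14

14


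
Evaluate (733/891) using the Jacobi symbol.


Compute (733/891) via quadratic reciprocity:
  reciprocity: (733/891) -> +(891/733)
  reduce: (158/733)
  pull out 2: (2/733) = -1  (since 733 mod 8 = 5)
  reciprocity: (79/733) -> +(733/79)
  reduce: (22/79)
  pull out 2: (2/79) = +1  (since 79 mod 8 = 7)
  reciprocity: (11/79) -> -(79/11)
  reduce: (2/11)
  pull out 2: (2/11) = -1  (since 11 mod 8 = 3)
  (1/11) = 1
Product of signs = -1

-1


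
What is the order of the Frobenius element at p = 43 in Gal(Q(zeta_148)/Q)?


The Frobenius at p in Gal(Q(zeta_n)/Q) = (Z/nZ)* is the class of p, so its order is ord_148(43), the smallest k >= 1 with 43^k = 1 mod 148.
n = 148 = 2^2 * 37, phi(148) = 72; the order divides phi(n).
Divisors of 72: 1, 2, 3, 4, 6, 8, 9, 12, 18, 24, 36, 72
Repeated squaring mod 148: 43^1 = 43, 43^2 = 73, 43^4 = 1, 43^8 = 1, 43^16 = 1, 43^32 = 1, 43^64 = 1
Test divisors in increasing order:
  k=1: 43^1 = 43 mod 148
  k=2: 43^2 = 73 mod 148
  k=3: 43^3 = 73 * 43 = 31 mod 148
  k=4: 43^4 = 1 mod 148  <- first divisor giving 1
Order = 4

4


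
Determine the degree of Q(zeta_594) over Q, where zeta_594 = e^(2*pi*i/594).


The degree equals Euler's totient phi(594).
594 = 2 * 3^3 * 11
phi(594) = 180

180


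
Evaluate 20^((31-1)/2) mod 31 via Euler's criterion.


p = 31 is prime and the exponent is (p-1)/2 = 15, so by Euler's criterion 20^15 = (20/31) = +1 or -1 mod 31.
Compute by square-and-multiply:
  15 = 8 + 4 + 2 + 1 (binary 1111)
  Repeated squaring mod 31: 20^1 = 20, 20^2 = 28, 20^4 = 9, 20^8 = 19
  20^15 = 20^8 * 20^4 * 20^2 * 20^1 = 19 * 9 * 28 * 20 mod 31
    19 * 9 = 171 = 16 mod 31
    16 * 28 = 448 = 14 mod 31
    14 * 20 = 280 = 1 mod 31
  20^15 = 1 mod 31
Result 1: 20 is a quadratic residue mod 31.
20^15 mod 31 = 1

1


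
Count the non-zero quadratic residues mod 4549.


For prime p, the number of non-zero quadratic residues is (p-1)/2.
= (4549-1)/2
= 2274

2274


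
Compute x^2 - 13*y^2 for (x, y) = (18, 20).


x^2 - d*y^2
= 18^2 - 13*20^2
= 324 - 5200
= -4876

-4876


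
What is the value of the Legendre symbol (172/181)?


p = 181 is prime, so compute (172/181) with the reciprocity algorithm (Jacobi-symbol steps: pull out 2s via (2/n), flip via reciprocity, reduce):
  pull out 2: (2/181) = -1  (since 181 mod 8 = 5)
  pull out 2: (2/181) = -1  (since 181 mod 8 = 5)
  reciprocity: (43/181) -> +(181/43)
  reduce: (9/43)
  reciprocity: (9/43) -> +(43/9)
  reduce: (7/9)
  reciprocity: (7/9) -> +(9/7)
  reduce: (2/7)
  pull out 2: (2/7) = +1  (since 7 mod 8 = 7)
  (1/7) = 1
Product of signs = 1
(172/181) = 1

1


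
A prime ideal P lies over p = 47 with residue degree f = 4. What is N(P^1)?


N(P^a) = p^(a*f)
= 47^(1*4)
= 47^4
= 4879681

4879681


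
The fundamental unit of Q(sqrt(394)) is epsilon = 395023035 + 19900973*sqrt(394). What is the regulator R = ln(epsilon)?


epsilon = 395023035 + 19900973*sqrt(394)
= 7.9005e+08
R = ln(7.9005e+08)
= 20.4876

20.4876


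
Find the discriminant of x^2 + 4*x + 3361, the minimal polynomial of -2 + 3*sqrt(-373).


The element -2 + 3*sqrt(-373) has minimal polynomial:
x^2 + 4*x + 3361
Discriminant = (4)^2 - 4*(3361)
= 16 - 13444
= -13428

-13428


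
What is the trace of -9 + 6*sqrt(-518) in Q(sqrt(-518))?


Tr(a + b*sqrt(d)) = (a + b*sqrt(d)) + (a - b*sqrt(d)) = 2a
= 2 * (-9)
= -18

-18


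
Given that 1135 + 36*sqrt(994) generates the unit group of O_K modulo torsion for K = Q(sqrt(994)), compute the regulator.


epsilon = 1135 + 36*sqrt(994)
= 2269.9996
R = ln(2269.9996)
= 7.7275

7.7275


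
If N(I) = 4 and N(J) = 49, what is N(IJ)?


N(IJ) = N(I) * N(J)
= 4 * 49
= 196

196


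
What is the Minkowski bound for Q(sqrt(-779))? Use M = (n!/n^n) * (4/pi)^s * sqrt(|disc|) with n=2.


d = -779, d mod 4 = 1, so disc(K) = d = -779; |disc(K)| = 779
Imaginary quadratic field, so n = 2, s = r2 = 1, r1 = 0
M = (n!/n^n) * (4/pi)^s * sqrt(|disc(K)|) = (2!/2^2) * (4/pi)^1 * sqrt(779)
= 0.5 * 1.273240 * 27.910571
= 17.7684

17.7684


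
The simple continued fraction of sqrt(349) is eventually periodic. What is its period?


Run the CF algorithm for sqrt(349).
a_0 = floor(sqrt(349)) = 18; set m_0=0, q_0=1.
Recurrence: m' = q*a - m,  q' = (d - m'^2)/q,  a' = floor((a_0 + m')/q').
  step 1: m=18, q=25, a=1
  step 2: m=7, q=12, a=2
  step 3: m=17, q=5, a=7
  step 4: m=18, q=5, a=7
  step 5: m=17, q=12, a=2
  step 6: m=7, q=25, a=1
  step 7: m=18, q=1, a=36
a_7 = 2*a_0 = 36, so the period closes here.
sqrt(349) = [18; 1, 2, 7, 7, 2, 1, 36]
Period length = 7

7


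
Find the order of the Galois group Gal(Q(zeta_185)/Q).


|Gal(Q(zeta_185)/Q)| = phi(185)
= 144

144


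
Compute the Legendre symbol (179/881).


p = 881 is prime, so compute (179/881) with the reciprocity algorithm (Jacobi-symbol steps: pull out 2s via (2/n), flip via reciprocity, reduce):
  reciprocity: (179/881) -> +(881/179)
  reduce: (165/179)
  reciprocity: (165/179) -> +(179/165)
  reduce: (14/165)
  pull out 2: (2/165) = -1  (since 165 mod 8 = 5)
  reciprocity: (7/165) -> +(165/7)
  reduce: (4/7)
  pull out 2: (2/7) = +1  (since 7 mod 8 = 7)
  pull out 2: (2/7) = +1  (since 7 mod 8 = 7)
  (1/7) = 1
Product of signs = -1
(179/881) = -1

-1


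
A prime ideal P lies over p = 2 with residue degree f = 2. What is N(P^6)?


N(P^a) = p^(a*f)
= 2^(6*2)
= 2^12
= 4096

4096


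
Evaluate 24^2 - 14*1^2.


x^2 - d*y^2
= 24^2 - 14*1^2
= 576 - 14
= 562

562


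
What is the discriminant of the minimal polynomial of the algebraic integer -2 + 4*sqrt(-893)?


The element -2 + 4*sqrt(-893) has minimal polynomial:
x^2 + 4*x + 14292
Discriminant = (4)^2 - 4*(14292)
= 16 - 57168
= -57152

-57152


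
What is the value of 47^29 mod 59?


p = 59 is prime and the exponent is (p-1)/2 = 29, so by Euler's criterion 47^29 = (47/59) = +1 or -1 mod 59.
Compute by square-and-multiply:
  29 = 16 + 8 + 4 + 1 (binary 11101)
  Repeated squaring mod 59: 47^1 = 47, 47^2 = 26, 47^4 = 27, 47^8 = 21, 47^16 = 28
  47^29 = 47^16 * 47^8 * 47^4 * 47^1 = 28 * 21 * 27 * 47 mod 59
    28 * 21 = 588 = 57 mod 59
    57 * 27 = 1539 = 5 mod 59
    5 * 47 = 235 = 58 mod 59
  47^29 = 58 mod 59
Result 58 = p - 1 = -1 mod 59: 47 is a quadratic non-residue mod 59. As a residue in [0, p-1] the value is 58.
47^29 mod 59 = 58

58


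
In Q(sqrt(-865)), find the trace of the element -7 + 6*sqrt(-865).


Tr(a + b*sqrt(d)) = (a + b*sqrt(d)) + (a - b*sqrt(d)) = 2a
= 2 * (-7)
= -14

-14


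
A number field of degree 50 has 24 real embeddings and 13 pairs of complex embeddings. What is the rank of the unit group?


By Dirichlet's unit theorem:
rank = r1 + r2 - 1
= 24 + 13 - 1
= 36

36


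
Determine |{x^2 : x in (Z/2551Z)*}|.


For prime p, the number of non-zero quadratic residues is (p-1)/2.
= (2551-1)/2
= 1275

1275


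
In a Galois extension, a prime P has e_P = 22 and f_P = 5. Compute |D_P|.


|D_P| = e * f
= 22 * 5
= 110

110


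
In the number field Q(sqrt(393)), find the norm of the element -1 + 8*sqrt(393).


N(a + b*sqrt(d)) = a^2 - d*b^2
= (-1)^2 - (393)*(8)^2
= 1 - 25152
= -25151

-25151


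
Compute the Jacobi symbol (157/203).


Compute (157/203) via quadratic reciprocity:
  reciprocity: (157/203) -> +(203/157)
  reduce: (46/157)
  pull out 2: (2/157) = -1  (since 157 mod 8 = 5)
  reciprocity: (23/157) -> +(157/23)
  reduce: (19/23)
  reciprocity: (19/23) -> -(23/19)
  reduce: (4/19)
  pull out 2: (2/19) = -1  (since 19 mod 8 = 3)
  pull out 2: (2/19) = -1  (since 19 mod 8 = 3)
  (1/19) = 1
Product of signs = 1

1


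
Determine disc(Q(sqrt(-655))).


For K = Q(sqrt(d)) with d squarefree: disc(K) = d if d = 1 mod 4, and disc(K) = 4d if d = 2 or 3 mod 4.
Here d = -655, and d mod 4 = 1.
d = 1 mod 4 (O_K = Z[(1+sqrt(d))/2]), so disc(K) = d = -655

-655


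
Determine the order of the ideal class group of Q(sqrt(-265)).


K = Q(sqrt(-265)). d mod 4 = 3, so D = disc(K) = 4d = -1060
h(K) equals the number of primitive reduced positive-definite forms (a, b, c) = a*x^2 + b*x*y + c*y^2 with b^2 - 4ac = D,
where reduced means |b| <= a <= c, with b >= 0 whenever |b| = a or a = c, and primitive means gcd(a, b, c) = 1.
Reduced forces 3a^2 <= |D| = 1060, so 1 <= a <= 18; b must have the parity of D, and c = (b^2 - D)/(4a) must be an integer >= a.
Enumerate a = 1..18, b in [-a, a]:
  a=1: (1, 0, 265)  [1]
  a=2: (2, 2, 133)  [1]
  a=3..4: none
  a=5: (5, 0, 53)  [1]
  a=6: none
  a=7: (7, -2, 38), (7, 2, 38)  [2]
  a=8..9: none
  a=10: (10, 10, 29)  [1]
  a=11..13: none
  a=14: (14, -2, 19), (14, 2, 19)  [2]
  a=15..18: none
Total reduced forms: 1 + 1 + 1 + 2 + 1 + 2 = 8
h = 8

8


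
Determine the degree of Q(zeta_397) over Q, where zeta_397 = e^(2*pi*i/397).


The degree equals Euler's totient phi(397).
397 = 397
phi(397) = 396

396


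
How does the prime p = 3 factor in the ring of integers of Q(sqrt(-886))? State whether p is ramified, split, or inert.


K = Q(sqrt(-886)). Since d mod 4 = 2, disc(K) = -3544.
Check p | disc: -3544 mod 3 = 2.
p does not divide disc. Compute Legendre symbol (d/p):
2^((3-1)/2) mod 3 = -1
(d/p) = -1, so p is inert: (p) stays prime with e=1, f=2, g=1.
Therefore p is inert.

inert


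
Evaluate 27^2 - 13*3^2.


x^2 - d*y^2
= 27^2 - 13*3^2
= 729 - 117
= 612

612


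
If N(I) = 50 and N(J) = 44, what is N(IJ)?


N(IJ) = N(I) * N(J)
= 50 * 44
= 2200

2200


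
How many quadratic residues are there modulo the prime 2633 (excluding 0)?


For prime p, the number of non-zero quadratic residues is (p-1)/2.
= (2633-1)/2
= 1316

1316


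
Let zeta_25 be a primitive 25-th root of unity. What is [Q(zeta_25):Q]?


The degree equals Euler's totient phi(25).
25 = 5^2
phi(25) = 20

20


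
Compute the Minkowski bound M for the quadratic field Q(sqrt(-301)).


d = -301, d mod 4 = 3, so disc(K) = 4d = -1204; |disc(K)| = 1204
Imaginary quadratic field, so n = 2, s = r2 = 1, r1 = 0
M = (n!/n^n) * (4/pi)^s * sqrt(|disc(K)|) = (2!/2^2) * (4/pi)^1 * sqrt(1204)
= 0.5 * 1.273240 * 34.698703
= 22.0899

22.0899


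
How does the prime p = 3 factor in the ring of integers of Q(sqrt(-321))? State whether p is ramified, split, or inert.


K = Q(sqrt(-321)). Since d mod 4 = 3, disc(K) = -1284.
Check p | disc: -1284 mod 3 = 0.
p divides disc, so p ramifies: (p) = P^2 with e=2, f=1, g=1.
Therefore p is ramified.

ramified


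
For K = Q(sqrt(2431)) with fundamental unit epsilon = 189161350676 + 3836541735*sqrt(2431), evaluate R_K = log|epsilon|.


epsilon = 189161350676 + 3836541735*sqrt(2431)
= 3.7832e+11
R = ln(3.7832e+11)
= 26.6590

26.6590


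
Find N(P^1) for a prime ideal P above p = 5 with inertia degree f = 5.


N(P^a) = p^(a*f)
= 5^(1*5)
= 5^5
= 3125

3125


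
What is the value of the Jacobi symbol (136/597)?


Compute (136/597) via quadratic reciprocity:
  pull out 2: (2/597) = -1  (since 597 mod 8 = 5)
  pull out 2: (2/597) = -1  (since 597 mod 8 = 5)
  pull out 2: (2/597) = -1  (since 597 mod 8 = 5)
  reciprocity: (17/597) -> +(597/17)
  reduce: (2/17)
  pull out 2: (2/17) = +1  (since 17 mod 8 = 1)
  (1/17) = 1
Product of signs = -1

-1


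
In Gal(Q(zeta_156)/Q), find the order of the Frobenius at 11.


The Frobenius at p in Gal(Q(zeta_n)/Q) = (Z/nZ)* is the class of p, so its order is ord_156(11), the smallest k >= 1 with 11^k = 1 mod 156.
n = 156 = 2^2 * 3 * 13, phi(156) = 48; the order divides phi(n).
Divisors of 48: 1, 2, 3, 4, 6, 8, 12, 16, 24, 48
Repeated squaring mod 156: 11^1 = 11, 11^2 = 121, 11^4 = 133, 11^8 = 61, 11^16 = 133, 11^32 = 61
Test divisors in increasing order:
  k=1: 11^1 = 11 mod 156
  k=2: 11^2 = 121 mod 156
  k=3: 11^3 = 121 * 11 = 83 mod 156
  k=4: 11^4 = 133 mod 156
  k=6: 11^6 = 133 * 121 = 25 mod 156
  k=8: 11^8 = 61 mod 156
  k=12: 11^12 = 61 * 133 = 1 mod 156  <- first divisor giving 1
Order = 12

12


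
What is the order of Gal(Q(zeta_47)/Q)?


|Gal(Q(zeta_47)/Q)| = phi(47)
= 46

46


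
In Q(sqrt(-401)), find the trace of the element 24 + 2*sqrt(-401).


Tr(a + b*sqrt(d)) = (a + b*sqrt(d)) + (a - b*sqrt(d)) = 2a
= 2 * (24)
= 48

48


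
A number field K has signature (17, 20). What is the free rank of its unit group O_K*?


By Dirichlet's unit theorem:
rank = r1 + r2 - 1
= 17 + 20 - 1
= 36

36


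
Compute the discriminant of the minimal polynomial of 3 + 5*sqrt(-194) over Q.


The element 3 + 5*sqrt(-194) has minimal polynomial:
x^2 - 6*x + 4859
Discriminant = (-6)^2 - 4*(4859)
= 36 - 19436
= -19400

-19400


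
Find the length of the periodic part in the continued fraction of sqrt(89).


Run the CF algorithm for sqrt(89).
a_0 = floor(sqrt(89)) = 9; set m_0=0, q_0=1.
Recurrence: m' = q*a - m,  q' = (d - m'^2)/q,  a' = floor((a_0 + m')/q').
  step 1: m=9, q=8, a=2
  step 2: m=7, q=5, a=3
  step 3: m=8, q=5, a=3
  step 4: m=7, q=8, a=2
  step 5: m=9, q=1, a=18
a_5 = 2*a_0 = 18, so the period closes here.
sqrt(89) = [9; 2, 3, 3, 2, 18]
Period length = 5

5


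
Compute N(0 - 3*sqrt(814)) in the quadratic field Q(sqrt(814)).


N(a + b*sqrt(d)) = a^2 - d*b^2
= (0)^2 - (814)*(-3)^2
= 0 - 7326
= -7326

-7326


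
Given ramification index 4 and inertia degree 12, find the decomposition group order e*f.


|D_P| = e * f
= 4 * 12
= 48

48


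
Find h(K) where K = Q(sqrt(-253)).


K = Q(sqrt(-253)). d mod 4 = 3, so D = disc(K) = 4d = -1012
h(K) equals the number of primitive reduced positive-definite forms (a, b, c) = a*x^2 + b*x*y + c*y^2 with b^2 - 4ac = D,
where reduced means |b| <= a <= c, with b >= 0 whenever |b| = a or a = c, and primitive means gcd(a, b, c) = 1.
Reduced forces 3a^2 <= |D| = 1012, so 1 <= a <= 18; b must have the parity of D, and c = (b^2 - D)/(4a) must be an integer >= a.
Enumerate a = 1..18, b in [-a, a]:
  a=1: (1, 0, 253)  [1]
  a=2: (2, 2, 127)  [1]
  a=3..10: none
  a=11: (11, 0, 23)  [1]
  a=12..16: none
  a=17: (17, 12, 17)  [1]
  a=18: none
Total reduced forms: 1 + 1 + 1 + 1 = 4
h = 4

4


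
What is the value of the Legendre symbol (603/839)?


p = 839 is prime, so compute (603/839) with the reciprocity algorithm (Jacobi-symbol steps: pull out 2s via (2/n), flip via reciprocity, reduce):
  reciprocity: (603/839) -> -(839/603)
  reduce: (236/603)
  pull out 2: (2/603) = -1  (since 603 mod 8 = 3)
  pull out 2: (2/603) = -1  (since 603 mod 8 = 3)
  reciprocity: (59/603) -> -(603/59)
  reduce: (13/59)
  reciprocity: (13/59) -> +(59/13)
  reduce: (7/13)
  reciprocity: (7/13) -> +(13/7)
  reduce: (6/7)
  pull out 2: (2/7) = +1  (since 7 mod 8 = 7)
  reciprocity: (3/7) -> -(7/3)
  reduce: (1/3)
  (1/3) = 1
Product of signs = -1
(603/839) = -1

-1


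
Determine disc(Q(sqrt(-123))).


For K = Q(sqrt(d)) with d squarefree: disc(K) = d if d = 1 mod 4, and disc(K) = 4d if d = 2 or 3 mod 4.
Here d = -123, and d mod 4 = 1.
d = 1 mod 4 (O_K = Z[(1+sqrt(d))/2]), so disc(K) = d = -123

-123


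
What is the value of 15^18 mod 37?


p = 37 is prime and the exponent is (p-1)/2 = 18, so by Euler's criterion 15^18 = (15/37) = +1 or -1 mod 37.
Compute by square-and-multiply:
  18 = 16 + 2 (binary 10010)
  Repeated squaring mod 37: 15^1 = 15, 15^2 = 3, 15^4 = 9, 15^8 = 7, 15^16 = 12
  15^18 = 15^16 * 15^2 = 12 * 3 mod 37
    12 * 3 = 36 = 36 mod 37
  15^18 = 36 mod 37
Result 36 = p - 1 = -1 mod 37: 15 is a quadratic non-residue mod 37. As a residue in [0, p-1] the value is 36.
15^18 mod 37 = 36

36


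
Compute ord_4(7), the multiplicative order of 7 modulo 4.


We want ord_4(7), the smallest k >= 1 with 7^k = 1 mod 4.
n = 4 = 2^2, phi(4) = 2; the order divides phi(n).
Divisors of 2: 1, 2
Repeated squaring mod 4: 7^1 = 3, 7^2 = 1
Test divisors in increasing order:
  k=1: 7^1 = 3 mod 4
  k=2: 7^2 = 1 mod 4  <- first divisor giving 1
Order = 2

2


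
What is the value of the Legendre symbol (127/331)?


p = 331 is prime, so compute (127/331) with the reciprocity algorithm (Jacobi-symbol steps: pull out 2s via (2/n), flip via reciprocity, reduce):
  reciprocity: (127/331) -> -(331/127)
  reduce: (77/127)
  reciprocity: (77/127) -> +(127/77)
  reduce: (50/77)
  pull out 2: (2/77) = -1  (since 77 mod 8 = 5)
  reciprocity: (25/77) -> +(77/25)
  reduce: (2/25)
  pull out 2: (2/25) = +1  (since 25 mod 8 = 1)
  (1/25) = 1
Product of signs = 1
(127/331) = 1

1


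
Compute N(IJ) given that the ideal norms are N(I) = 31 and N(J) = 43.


N(IJ) = N(I) * N(J)
= 31 * 43
= 1333

1333


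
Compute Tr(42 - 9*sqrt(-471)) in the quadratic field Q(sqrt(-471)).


Tr(a + b*sqrt(d)) = (a + b*sqrt(d)) + (a - b*sqrt(d)) = 2a
= 2 * (42)
= 84

84


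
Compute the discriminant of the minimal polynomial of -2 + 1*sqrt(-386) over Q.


The element -2 + 1*sqrt(-386) has minimal polynomial:
x^2 + 4*x + 390
Discriminant = (4)^2 - 4*(390)
= 16 - 1560
= -1544

-1544


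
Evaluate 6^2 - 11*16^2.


x^2 - d*y^2
= 6^2 - 11*16^2
= 36 - 2816
= -2780

-2780


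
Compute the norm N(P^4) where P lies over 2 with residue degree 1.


N(P^a) = p^(a*f)
= 2^(4*1)
= 2^4
= 16

16


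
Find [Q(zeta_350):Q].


The degree equals Euler's totient phi(350).
350 = 2 * 5^2 * 7
phi(350) = 120

120


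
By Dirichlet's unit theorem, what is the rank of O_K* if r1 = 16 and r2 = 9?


By Dirichlet's unit theorem:
rank = r1 + r2 - 1
= 16 + 9 - 1
= 24

24


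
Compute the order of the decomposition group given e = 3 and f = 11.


|D_P| = e * f
= 3 * 11
= 33

33


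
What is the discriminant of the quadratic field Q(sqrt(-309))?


For K = Q(sqrt(d)) with d squarefree: disc(K) = d if d = 1 mod 4, and disc(K) = 4d if d = 2 or 3 mod 4.
Here d = -309, and d mod 4 = 3.
d = 3 mod 4, not 1 (O_K = Z[sqrt(d)]), so disc(K) = 4d = 4 * (-309) = -1236

-1236


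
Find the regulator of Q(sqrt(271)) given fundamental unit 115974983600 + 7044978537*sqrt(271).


epsilon = 115974983600 + 7044978537*sqrt(271)
= 2.3195e+11
R = ln(2.3195e+11)
= 26.1698

26.1698


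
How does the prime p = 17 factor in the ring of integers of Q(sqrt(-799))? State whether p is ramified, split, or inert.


K = Q(sqrt(-799)). Since d mod 4 = 1, disc(K) = -799.
Check p | disc: -799 mod 17 = 0.
p divides disc, so p ramifies: (p) = P^2 with e=2, f=1, g=1.
Therefore p is ramified.

ramified


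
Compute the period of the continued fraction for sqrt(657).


Run the CF algorithm for sqrt(657).
a_0 = floor(sqrt(657)) = 25; set m_0=0, q_0=1.
Recurrence: m' = q*a - m,  q' = (d - m'^2)/q,  a' = floor((a_0 + m')/q').
  step 1: m=25, q=32, a=1
  step 2: m=7, q=19, a=1
  step 3: m=12, q=27, a=1
  step 4: m=15, q=16, a=2
  step 5: m=17, q=23, a=1
  step 6: m=6, q=27, a=1
  step 7: m=21, q=8, a=5
  step 8: m=19, q=37, a=1
  step 9: m=18, q=9, a=4
  step 10: m=18, q=37, a=1
  step 11: m=19, q=8, a=5
  step 12: m=21, q=27, a=1
  step 13: m=6, q=23, a=1
  step 14: m=17, q=16, a=2
  step 15: m=15, q=27, a=1
  step 16: m=12, q=19, a=1
  step 17: m=7, q=32, a=1
  step 18: m=25, q=1, a=50
a_18 = 2*a_0 = 50, so the period closes here.
sqrt(657) = [25; 1, 1, 1, 2, 1, 1, 5, 1, 4, 1, 5, 1, 1, 2, 1, 1, 1, 50]
Period length = 18

18


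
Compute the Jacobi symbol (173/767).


Compute (173/767) via quadratic reciprocity:
  reciprocity: (173/767) -> +(767/173)
  reduce: (75/173)
  reciprocity: (75/173) -> +(173/75)
  reduce: (23/75)
  reciprocity: (23/75) -> -(75/23)
  reduce: (6/23)
  pull out 2: (2/23) = +1  (since 23 mod 8 = 7)
  reciprocity: (3/23) -> -(23/3)
  reduce: (2/3)
  pull out 2: (2/3) = -1  (since 3 mod 8 = 3)
  (1/3) = 1
Product of signs = -1

-1


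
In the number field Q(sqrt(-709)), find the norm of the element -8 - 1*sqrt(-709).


N(a + b*sqrt(d)) = a^2 - d*b^2
= (-8)^2 - (-709)*(-1)^2
= 64 + 709
= 773

773


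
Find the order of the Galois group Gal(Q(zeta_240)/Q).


|Gal(Q(zeta_240)/Q)| = phi(240)
= 64

64


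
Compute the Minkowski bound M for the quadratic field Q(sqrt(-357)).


d = -357, d mod 4 = 3, so disc(K) = 4d = -1428; |disc(K)| = 1428
Imaginary quadratic field, so n = 2, s = r2 = 1, r1 = 0
M = (n!/n^n) * (4/pi)^s * sqrt(|disc(K)|) = (2!/2^2) * (4/pi)^1 * sqrt(1428)
= 0.5 * 1.273240 * 37.788887
= 24.0572

24.0572


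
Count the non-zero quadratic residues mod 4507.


For prime p, the number of non-zero quadratic residues is (p-1)/2.
= (4507-1)/2
= 2253

2253


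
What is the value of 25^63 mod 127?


p = 127 is prime and the exponent is (p-1)/2 = 63, so by Euler's criterion 25^63 = (25/127) = +1 or -1 mod 127.
Compute by square-and-multiply:
  63 = 32 + 16 + 8 + 4 + 2 + 1 (binary 111111)
  Repeated squaring mod 127: 25^1 = 25, 25^2 = 117, 25^4 = 100, 25^8 = 94, 25^16 = 73, 25^32 = 122
  25^63 = 25^32 * 25^16 * 25^8 * 25^4 * 25^2 * 25^1 = 122 * 73 * 94 * 100 * 117 * 25 mod 127
    122 * 73 = 8906 = 16 mod 127
    16 * 94 = 1504 = 107 mod 127
    107 * 100 = 10700 = 32 mod 127
    32 * 117 = 3744 = 61 mod 127
    61 * 25 = 1525 = 1 mod 127
  25^63 = 1 mod 127
Result 1: 25 is a quadratic residue mod 127.
25^63 mod 127 = 1

1


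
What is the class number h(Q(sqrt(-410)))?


K = Q(sqrt(-410)). d mod 4 = 2, so D = disc(K) = 4d = -1640
h(K) equals the number of primitive reduced positive-definite forms (a, b, c) = a*x^2 + b*x*y + c*y^2 with b^2 - 4ac = D,
where reduced means |b| <= a <= c, with b >= 0 whenever |b| = a or a = c, and primitive means gcd(a, b, c) = 1.
Reduced forces 3a^2 <= |D| = 1640, so 1 <= a <= 23; b must have the parity of D, and c = (b^2 - D)/(4a) must be an integer >= a.
Enumerate a = 1..23, b in [-a, a]:
  a=1: (1, 0, 410)  [1]
  a=2: (2, 0, 205)  [1]
  a=3: (3, -2, 137), (3, 2, 137)  [2]
  a=4: none
  a=5: (5, 0, 82)  [1]
  a=6: (6, -4, 69), (6, 4, 69)  [2]
  a=7..8: none
  a=9: (9, -4, 46), (9, 4, 46)  [2]
  a=10: (10, 0, 41)  [1]
  a=11..14: none
  a=15: (15, -10, 29), (15, 10, 29)  [2]
  a=16: none
  a=17: (17, -14, 27), (17, 14, 27)  [2]
  a=18: (18, -4, 23), (18, 4, 23)  [2]
  a=19..23: none
Total reduced forms: 1 + 1 + 2 + 1 + 2 + 2 + 1 + 2 + 2 + 2 = 16
h = 16

16


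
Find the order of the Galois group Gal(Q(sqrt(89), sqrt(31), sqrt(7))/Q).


The 3 square roots of distinct primes are multiplicatively independent over Q,
so [K:Q] = 2^3 and Gal(K/Q) is isomorphic to (Z/2Z)^3.
|Gal| = 2^3 = 8

8


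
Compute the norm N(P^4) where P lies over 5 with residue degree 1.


N(P^a) = p^(a*f)
= 5^(4*1)
= 5^4
= 625

625


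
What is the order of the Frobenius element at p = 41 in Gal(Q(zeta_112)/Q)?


The Frobenius at p in Gal(Q(zeta_n)/Q) = (Z/nZ)* is the class of p, so its order is ord_112(41), the smallest k >= 1 with 41^k = 1 mod 112.
n = 112 = 2^4 * 7, phi(112) = 48; the order divides phi(n).
Divisors of 48: 1, 2, 3, 4, 6, 8, 12, 16, 24, 48
Repeated squaring mod 112: 41^1 = 41, 41^2 = 1, 41^4 = 1, 41^8 = 1, 41^16 = 1, 41^32 = 1
Test divisors in increasing order:
  k=1: 41^1 = 41 mod 112
  k=2: 41^2 = 1 mod 112  <- first divisor giving 1
Order = 2

2


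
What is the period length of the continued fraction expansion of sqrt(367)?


Run the CF algorithm for sqrt(367).
a_0 = floor(sqrt(367)) = 19; set m_0=0, q_0=1.
Recurrence: m' = q*a - m,  q' = (d - m'^2)/q,  a' = floor((a_0 + m')/q').
  step 1: m=19, q=6, a=6
  step 2: m=17, q=13, a=2
  step 3: m=9, q=22, a=1
  step 4: m=13, q=9, a=3
  step 5: m=14, q=19, a=1
  step 6: m=5, q=18, a=1
  step 7: m=13, q=11, a=2
  step 8: m=9, q=26, a=1
  step 9: m=17, q=3, a=12
  step 10: m=19, q=2, a=19
  step 11: m=19, q=3, a=12
  step 12: m=17, q=26, a=1
  step 13: m=9, q=11, a=2
  step 14: m=13, q=18, a=1
  step 15: m=5, q=19, a=1
  step 16: m=14, q=9, a=3
  step 17: m=13, q=22, a=1
  step 18: m=9, q=13, a=2
  step 19: m=17, q=6, a=6
  step 20: m=19, q=1, a=38
a_20 = 2*a_0 = 38, so the period closes here.
sqrt(367) = [19; 6, 2, 1, 3, 1, 1, 2, 1, 12, 19, 12, 1, 2, 1, 1, 3, 1, 2, 6, 38]
Period length = 20

20


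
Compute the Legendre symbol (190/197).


p = 197 is prime, so compute (190/197) with the reciprocity algorithm (Jacobi-symbol steps: pull out 2s via (2/n), flip via reciprocity, reduce):
  pull out 2: (2/197) = -1  (since 197 mod 8 = 5)
  reciprocity: (95/197) -> +(197/95)
  reduce: (7/95)
  reciprocity: (7/95) -> -(95/7)
  reduce: (4/7)
  pull out 2: (2/7) = +1  (since 7 mod 8 = 7)
  pull out 2: (2/7) = +1  (since 7 mod 8 = 7)
  (1/7) = 1
Product of signs = 1
(190/197) = 1

1


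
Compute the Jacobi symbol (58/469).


Compute (58/469) via quadratic reciprocity:
  pull out 2: (2/469) = -1  (since 469 mod 8 = 5)
  reciprocity: (29/469) -> +(469/29)
  reduce: (5/29)
  reciprocity: (5/29) -> +(29/5)
  reduce: (4/5)
  pull out 2: (2/5) = -1  (since 5 mod 8 = 5)
  pull out 2: (2/5) = -1  (since 5 mod 8 = 5)
  (1/5) = 1
Product of signs = -1

-1


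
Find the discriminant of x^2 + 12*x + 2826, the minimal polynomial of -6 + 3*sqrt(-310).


The element -6 + 3*sqrt(-310) has minimal polynomial:
x^2 + 12*x + 2826
Discriminant = (12)^2 - 4*(2826)
= 144 - 11304
= -11160

-11160


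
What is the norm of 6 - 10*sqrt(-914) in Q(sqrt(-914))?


N(a + b*sqrt(d)) = a^2 - d*b^2
= (6)^2 - (-914)*(-10)^2
= 36 + 91400
= 91436

91436


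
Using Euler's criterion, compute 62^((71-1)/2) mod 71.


p = 71 is prime and the exponent is (p-1)/2 = 35, so by Euler's criterion 62^35 = (62/71) = +1 or -1 mod 71.
Compute by square-and-multiply:
  35 = 32 + 2 + 1 (binary 100011)
  Repeated squaring mod 71: 62^1 = 62, 62^2 = 10, 62^4 = 29, 62^8 = 60, 62^16 = 50, 62^32 = 15
  62^35 = 62^32 * 62^2 * 62^1 = 15 * 10 * 62 mod 71
    15 * 10 = 150 = 8 mod 71
    8 * 62 = 496 = 70 mod 71
  62^35 = 70 mod 71
Result 70 = p - 1 = -1 mod 71: 62 is a quadratic non-residue mod 71. As a residue in [0, p-1] the value is 70.
62^35 mod 71 = 70

70


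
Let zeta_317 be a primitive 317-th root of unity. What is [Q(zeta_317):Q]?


The degree equals Euler's totient phi(317).
317 = 317
phi(317) = 316

316


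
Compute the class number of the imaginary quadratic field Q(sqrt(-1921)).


K = Q(sqrt(-1921)). d mod 4 = 3, so D = disc(K) = 4d = -7684
h(K) equals the number of primitive reduced positive-definite forms (a, b, c) = a*x^2 + b*x*y + c*y^2 with b^2 - 4ac = D,
where reduced means |b| <= a <= c, with b >= 0 whenever |b| = a or a = c, and primitive means gcd(a, b, c) = 1.
Reduced forces 3a^2 <= |D| = 7684, so 1 <= a <= 50; b must have the parity of D, and c = (b^2 - D)/(4a) must be an integer >= a.
Enumerate a = 1..50, b in [-a, a]:
  a=1: (1, 0, 1921)  [1]
  a=2: (2, 2, 961)  [1]
  a=3..4: none
  a=5: (5, -4, 385), (5, 4, 385)  [2]
  a=6: none
  a=7: (7, -4, 275), (7, 4, 275)  [2]
  a=8..9: none
  a=10: (10, -6, 193), (10, 6, 193)  [2]
  a=11: (11, -4, 175), (11, 4, 175)  [2]
  a=12: none
  a=13: (13, -8, 149), (13, 8, 149)  [2]
  a=14: (14, -10, 139), (14, 10, 139)  [2]
  a=15..16: none
  a=17: (17, 0, 113)  [1]
  a=18: none
  a=19: (19, -12, 103), (19, 12, 103)  [2]
  a=20..21: none
  a=22: (22, -18, 91), (22, 18, 91)  [2]
  a=23..24: none
  a=25: (25, -4, 77), (25, 4, 77)  [2]
  a=26: (26, -18, 77), (26, 18, 77)  [2]
  a=27..28: none
  a=29: (29, -28, 73), (29, 28, 73)  [2]
  a=30: none
  a=31: (31, -2, 62), (31, 2, 62)  [2]
  a=32..33: none
  a=34: (34, 34, 65)  [1]
  a=35: (35, -24, 59), (35, -4, 55), (35, 4, 55), (35, 24, 59)  [4]
  a=36: none
  a=37: (37, -30, 58), (37, 30, 58)  [2]
  a=38: (38, -26, 55), (38, 26, 55)  [2]
  a=39..42: none
  a=43: (43, -20, 47), (43, 20, 47)  [2]
  a=44..48: none
  a=49: (49, -46, 50), (49, 46, 50)  [2]
  a=50: none
Total reduced forms: 1 + 1 + 2 + 2 + 2 + 2 + 2 + 2 + 1 + 2 + 2 + 2 + 2 + 2 + 2 + 1 + 4 + 2 + 2 + 2 + 2 = 40
h = 40

40


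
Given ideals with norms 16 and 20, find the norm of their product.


N(IJ) = N(I) * N(J)
= 16 * 20
= 320

320


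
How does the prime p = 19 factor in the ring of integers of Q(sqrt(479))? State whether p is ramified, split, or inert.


K = Q(sqrt(479)). Since d mod 4 = 3, disc(K) = 1916.
Check p | disc: 1916 mod 19 = 16.
p does not divide disc. Compute Legendre symbol (d/p):
4^((19-1)/2) mod 19 = 1
(d/p) = 1, so p splits: (p) = P*P' with e=1, f=1, g=2.
Therefore p is split.

split


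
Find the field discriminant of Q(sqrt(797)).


For K = Q(sqrt(d)) with d squarefree: disc(K) = d if d = 1 mod 4, and disc(K) = 4d if d = 2 or 3 mod 4.
Here d = 797, and d mod 4 = 1.
d = 1 mod 4 (O_K = Z[(1+sqrt(d))/2]), so disc(K) = d = 797

797


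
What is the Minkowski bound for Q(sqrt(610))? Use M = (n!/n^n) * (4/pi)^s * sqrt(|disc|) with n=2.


d = 610, d mod 4 = 2, so disc(K) = 4d = 2440; |disc(K)| = 2440
Real quadratic field, so n = 2, s = r2 = 0, r1 = 2
M = (n!/n^n) * (4/pi)^s * sqrt(|disc(K)|) = (2!/2^2) * (4/pi)^0 * sqrt(2440)
= 0.5 * 1.000000 * 49.396356
= 24.6982

24.6982


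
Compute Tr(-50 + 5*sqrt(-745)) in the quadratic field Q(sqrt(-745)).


Tr(a + b*sqrt(d)) = (a + b*sqrt(d)) + (a - b*sqrt(d)) = 2a
= 2 * (-50)
= -100

-100


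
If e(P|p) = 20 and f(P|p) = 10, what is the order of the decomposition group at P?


|D_P| = e * f
= 20 * 10
= 200

200


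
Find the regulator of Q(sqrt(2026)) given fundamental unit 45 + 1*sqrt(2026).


epsilon = 45 + 1*sqrt(2026)
= 90.0111
R = ln(90.0111)
= 4.4999

4.4999


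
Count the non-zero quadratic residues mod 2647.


For prime p, the number of non-zero quadratic residues is (p-1)/2.
= (2647-1)/2
= 1323

1323


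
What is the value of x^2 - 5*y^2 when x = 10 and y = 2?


x^2 - d*y^2
= 10^2 - 5*2^2
= 100 - 20
= 80

80


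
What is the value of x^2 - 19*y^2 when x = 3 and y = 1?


x^2 - d*y^2
= 3^2 - 19*1^2
= 9 - 19
= -10

-10


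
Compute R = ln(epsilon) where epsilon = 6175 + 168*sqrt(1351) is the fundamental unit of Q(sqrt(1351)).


epsilon = 6175 + 168*sqrt(1351)
= 12349.9999
R = ln(12349.9999)
= 9.4214

9.4214


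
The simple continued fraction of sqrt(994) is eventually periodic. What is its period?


Run the CF algorithm for sqrt(994).
a_0 = floor(sqrt(994)) = 31; set m_0=0, q_0=1.
Recurrence: m' = q*a - m,  q' = (d - m'^2)/q,  a' = floor((a_0 + m')/q').
  step 1: m=31, q=33, a=1
  step 2: m=2, q=30, a=1
  step 3: m=28, q=7, a=8
  step 4: m=28, q=30, a=1
  step 5: m=2, q=33, a=1
  step 6: m=31, q=1, a=62
a_6 = 2*a_0 = 62, so the period closes here.
sqrt(994) = [31; 1, 1, 8, 1, 1, 62]
Period length = 6

6


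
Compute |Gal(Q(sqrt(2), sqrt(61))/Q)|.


The 2 square roots of distinct primes are multiplicatively independent over Q,
so [K:Q] = 2^2 and Gal(K/Q) is isomorphic to (Z/2Z)^2.
|Gal| = 2^2 = 4

4


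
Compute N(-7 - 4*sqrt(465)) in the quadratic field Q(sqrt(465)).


N(a + b*sqrt(d)) = a^2 - d*b^2
= (-7)^2 - (465)*(-4)^2
= 49 - 7440
= -7391

-7391


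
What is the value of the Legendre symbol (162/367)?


p = 367 is prime, so compute (162/367) with the reciprocity algorithm (Jacobi-symbol steps: pull out 2s via (2/n), flip via reciprocity, reduce):
  pull out 2: (2/367) = +1  (since 367 mod 8 = 7)
  reciprocity: (81/367) -> +(367/81)
  reduce: (43/81)
  reciprocity: (43/81) -> +(81/43)
  reduce: (38/43)
  pull out 2: (2/43) = -1  (since 43 mod 8 = 3)
  reciprocity: (19/43) -> -(43/19)
  reduce: (5/19)
  reciprocity: (5/19) -> +(19/5)
  reduce: (4/5)
  pull out 2: (2/5) = -1  (since 5 mod 8 = 5)
  pull out 2: (2/5) = -1  (since 5 mod 8 = 5)
  (1/5) = 1
Product of signs = 1
(162/367) = 1

1
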